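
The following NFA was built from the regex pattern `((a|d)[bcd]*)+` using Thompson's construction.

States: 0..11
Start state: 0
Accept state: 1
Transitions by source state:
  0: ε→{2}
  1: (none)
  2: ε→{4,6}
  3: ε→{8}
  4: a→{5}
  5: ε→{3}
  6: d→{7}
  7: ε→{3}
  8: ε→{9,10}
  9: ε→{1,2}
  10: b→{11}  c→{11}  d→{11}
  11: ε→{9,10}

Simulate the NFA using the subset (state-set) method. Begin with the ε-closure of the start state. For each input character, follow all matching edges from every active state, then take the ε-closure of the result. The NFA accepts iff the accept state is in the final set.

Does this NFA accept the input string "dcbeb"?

start: ε-closure({0}) = {0,2,4,6}
'd' @ 1: {1,2,3,4,6,7,8,9,10}  [accepting]
'c' @ 2: {1,2,4,6,9,10,11}  [accepting]
'b' @ 3: {1,2,4,6,9,10,11}  [accepting]
'e' @ 4: {}  — state set empty
rest 'b' ignored (set empty)
end set {} — state 1 not in

Answer: REJECT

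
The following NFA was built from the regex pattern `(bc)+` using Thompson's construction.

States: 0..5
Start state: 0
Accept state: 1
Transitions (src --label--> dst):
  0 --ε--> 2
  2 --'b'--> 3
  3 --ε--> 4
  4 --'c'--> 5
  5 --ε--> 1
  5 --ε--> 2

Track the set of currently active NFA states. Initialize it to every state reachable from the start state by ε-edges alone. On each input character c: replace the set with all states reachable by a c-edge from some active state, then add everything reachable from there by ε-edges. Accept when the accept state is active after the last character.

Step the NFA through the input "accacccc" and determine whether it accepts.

initial (ε-close {0}): {0,2}
'a' @ 1: {}  — state set empty
rest 'ccacccc' ignored (set empty)
end set {} — state 1 not in

Answer: REJECT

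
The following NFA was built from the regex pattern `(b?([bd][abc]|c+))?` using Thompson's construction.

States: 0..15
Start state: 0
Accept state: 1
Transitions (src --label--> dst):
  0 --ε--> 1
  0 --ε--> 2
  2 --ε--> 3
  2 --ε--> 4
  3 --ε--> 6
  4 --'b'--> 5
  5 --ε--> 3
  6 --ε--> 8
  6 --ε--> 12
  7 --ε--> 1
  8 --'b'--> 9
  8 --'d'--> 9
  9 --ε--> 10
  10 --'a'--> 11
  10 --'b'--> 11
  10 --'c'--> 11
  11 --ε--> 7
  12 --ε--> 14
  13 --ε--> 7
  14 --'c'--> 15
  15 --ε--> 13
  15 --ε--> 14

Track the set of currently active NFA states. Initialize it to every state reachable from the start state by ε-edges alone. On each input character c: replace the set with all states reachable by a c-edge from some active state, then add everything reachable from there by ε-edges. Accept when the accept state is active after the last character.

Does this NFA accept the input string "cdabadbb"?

Answer: REJECT

Steps:
start: ε-closure({0}) = {0,1,2,3,4,6,8,12,14}
'c' @ 1: {1,7,13,14,15}  (accept∈set)
'd' @ 2: {}  — no active states
rest 'abadbb' ignored (set empty)
final: {}; accept 1 not in set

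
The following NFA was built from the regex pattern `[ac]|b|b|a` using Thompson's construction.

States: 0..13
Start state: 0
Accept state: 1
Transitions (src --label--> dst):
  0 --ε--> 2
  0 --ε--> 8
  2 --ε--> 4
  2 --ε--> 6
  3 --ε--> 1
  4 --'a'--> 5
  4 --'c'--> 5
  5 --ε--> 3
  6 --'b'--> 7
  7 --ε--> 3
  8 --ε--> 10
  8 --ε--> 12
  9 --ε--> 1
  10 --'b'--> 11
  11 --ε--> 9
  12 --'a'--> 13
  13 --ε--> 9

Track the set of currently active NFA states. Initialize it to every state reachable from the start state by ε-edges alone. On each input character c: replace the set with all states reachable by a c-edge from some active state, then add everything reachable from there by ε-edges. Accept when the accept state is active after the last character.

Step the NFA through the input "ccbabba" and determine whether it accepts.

S₀ = ε-closure({0}) = {0,2,4,6,8,10,12}
'c' @ 1: {1,3,5}  (accept∈set)
'c' @ 2: {}  — state set empty
rest 'babba' ignored (set empty)
end set {} — state 1 not in

Answer: REJECT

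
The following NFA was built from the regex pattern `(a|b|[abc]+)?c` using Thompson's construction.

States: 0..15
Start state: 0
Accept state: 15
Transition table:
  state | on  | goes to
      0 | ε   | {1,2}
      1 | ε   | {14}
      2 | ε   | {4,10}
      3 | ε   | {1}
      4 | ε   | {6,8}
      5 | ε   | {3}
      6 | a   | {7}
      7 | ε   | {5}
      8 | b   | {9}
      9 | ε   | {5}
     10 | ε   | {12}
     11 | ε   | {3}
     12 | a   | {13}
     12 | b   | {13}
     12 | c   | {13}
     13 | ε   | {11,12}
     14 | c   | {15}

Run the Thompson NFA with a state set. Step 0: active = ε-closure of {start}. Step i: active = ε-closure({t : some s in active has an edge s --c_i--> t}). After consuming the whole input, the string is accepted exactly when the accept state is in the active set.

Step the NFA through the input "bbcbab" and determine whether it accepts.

Answer: REJECT

Trace:
start: ε-closure({0}) = {0,1,2,4,6,8,10,12,14}
'b' @ 1: {1,3,5,9,11,12,13,14}
'b' @ 2: {1,3,11,12,13,14}
'c' @ 3: {1,3,11,12,13,14,15}  ✓accept
'b' @ 4: {1,3,11,12,13,14}
'a' @ 5: {1,3,11,12,13,14}
'b' @ 6: {1,3,11,12,13,14}
end set {1,3,11,12,13,14} — state 15 not in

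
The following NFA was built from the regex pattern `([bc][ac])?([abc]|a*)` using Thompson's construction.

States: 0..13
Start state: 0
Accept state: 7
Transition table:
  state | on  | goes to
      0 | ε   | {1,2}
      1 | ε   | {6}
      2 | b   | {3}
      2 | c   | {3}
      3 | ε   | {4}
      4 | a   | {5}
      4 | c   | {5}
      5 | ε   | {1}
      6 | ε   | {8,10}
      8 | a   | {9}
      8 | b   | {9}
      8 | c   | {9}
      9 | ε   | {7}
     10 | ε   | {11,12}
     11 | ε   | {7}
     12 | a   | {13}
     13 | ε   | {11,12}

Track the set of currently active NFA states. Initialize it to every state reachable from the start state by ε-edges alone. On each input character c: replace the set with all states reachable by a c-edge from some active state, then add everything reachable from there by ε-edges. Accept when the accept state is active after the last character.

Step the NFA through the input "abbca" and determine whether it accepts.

initial (ε-close {0}): {0,1,2,6,7,8,10,11,12}
'a' @ 1: {7,9,11,12,13}  ✓accept
'b' @ 2: {}  — no active states
rest 'bca' ignored (set empty)
final: {}; accept 7 not in set

Answer: REJECT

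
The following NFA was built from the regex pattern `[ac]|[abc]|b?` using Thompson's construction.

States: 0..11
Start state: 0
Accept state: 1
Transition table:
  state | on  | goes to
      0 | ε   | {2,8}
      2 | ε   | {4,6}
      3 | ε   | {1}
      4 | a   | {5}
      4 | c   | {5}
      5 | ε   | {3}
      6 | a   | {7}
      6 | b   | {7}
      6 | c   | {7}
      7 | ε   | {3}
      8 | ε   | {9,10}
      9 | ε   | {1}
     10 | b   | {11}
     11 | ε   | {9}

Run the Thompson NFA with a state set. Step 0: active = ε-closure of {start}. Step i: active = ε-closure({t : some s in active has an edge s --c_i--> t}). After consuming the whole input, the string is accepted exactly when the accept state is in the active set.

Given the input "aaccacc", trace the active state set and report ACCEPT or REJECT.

S₀ = ε-closure({0}) = {0,1,2,4,6,8,9,10}
'a' @ 1: {1,3,5,7}  ✓accept
'a' @ 2: {}  — dead — no transitions
rest 'ccacc' ignored (set empty)
end set {} — state 1 not in

Answer: REJECT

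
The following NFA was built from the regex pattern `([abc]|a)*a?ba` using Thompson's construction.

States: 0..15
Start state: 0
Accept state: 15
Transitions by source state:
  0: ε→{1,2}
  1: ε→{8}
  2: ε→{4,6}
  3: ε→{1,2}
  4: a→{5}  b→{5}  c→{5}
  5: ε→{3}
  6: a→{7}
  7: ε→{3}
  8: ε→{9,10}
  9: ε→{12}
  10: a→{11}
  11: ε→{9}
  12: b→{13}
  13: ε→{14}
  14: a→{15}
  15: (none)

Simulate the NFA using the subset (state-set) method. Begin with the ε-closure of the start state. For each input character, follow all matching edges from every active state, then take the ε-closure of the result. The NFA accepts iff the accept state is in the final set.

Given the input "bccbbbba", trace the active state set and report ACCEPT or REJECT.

Answer: ACCEPT

Steps:
S₀ = ε-closure({0}) = {0,1,2,4,6,8,9,10,12}
'b' @ 1: {1,2,3,4,5,6,8,9,10,12,13,14}
'c' @ 2: {1,2,3,4,5,6,8,9,10,12}
'c' @ 3: {1,2,3,4,5,6,8,9,10,12}
'b' @ 4: {1,2,3,4,5,6,8,9,10,12,13,14}
'b' @ 5: {1,2,3,4,5,6,8,9,10,12,13,14}
'b' @ 6: {1,2,3,4,5,6,8,9,10,12,13,14}
'b' @ 7: {1,2,3,4,5,6,8,9,10,12,13,14}
'a' @ 8: {1,2,3,4,5,6,7,8,9,10,11,12,15}  ✓accept
final: {1,2,3,4,5,6,7,8,9,10,11,12,15}; accept 15 in set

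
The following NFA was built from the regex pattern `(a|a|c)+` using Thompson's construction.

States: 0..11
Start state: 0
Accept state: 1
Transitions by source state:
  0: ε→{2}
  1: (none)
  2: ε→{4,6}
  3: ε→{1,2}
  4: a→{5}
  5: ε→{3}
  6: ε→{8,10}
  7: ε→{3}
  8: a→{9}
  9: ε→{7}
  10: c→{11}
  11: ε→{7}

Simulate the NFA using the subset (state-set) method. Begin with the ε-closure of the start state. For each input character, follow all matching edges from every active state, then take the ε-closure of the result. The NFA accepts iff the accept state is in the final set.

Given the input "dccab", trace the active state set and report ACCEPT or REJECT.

Answer: REJECT

Derivation:
initial (ε-close {0}): {0,2,4,6,8,10}
'd' @ 1: {}  — state set empty
rest 'ccab' ignored (set empty)
final: {}; accept 1 not in set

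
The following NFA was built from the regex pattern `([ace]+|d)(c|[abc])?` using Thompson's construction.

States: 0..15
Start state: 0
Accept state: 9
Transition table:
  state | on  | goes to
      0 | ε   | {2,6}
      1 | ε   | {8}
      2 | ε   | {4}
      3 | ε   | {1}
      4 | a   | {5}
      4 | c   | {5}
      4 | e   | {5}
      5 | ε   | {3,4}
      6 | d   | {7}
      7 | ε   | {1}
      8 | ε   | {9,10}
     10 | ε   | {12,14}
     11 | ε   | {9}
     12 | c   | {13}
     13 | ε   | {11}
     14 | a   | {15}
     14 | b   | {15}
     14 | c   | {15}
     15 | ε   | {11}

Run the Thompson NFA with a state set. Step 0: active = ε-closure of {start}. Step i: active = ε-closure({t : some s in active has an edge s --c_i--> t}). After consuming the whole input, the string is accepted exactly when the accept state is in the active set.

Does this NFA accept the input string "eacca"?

start: ε-closure({0}) = {0,2,4,6}
'e' @ 1: {1,3,4,5,8,9,10,12,14}  (accept∈set)
'a' @ 2: {1,3,4,5,8,9,10,11,12,14,15}  (accept∈set)
'c' @ 3: {1,3,4,5,8,9,10,11,12,13,14,15}  (accept∈set)
'c' @ 4: {1,3,4,5,8,9,10,11,12,13,14,15}  (accept∈set)
'a' @ 5: {1,3,4,5,8,9,10,11,12,14,15}  (accept∈set)
final: {1,3,4,5,8,9,10,11,12,14,15}; accept 9 in set

Answer: ACCEPT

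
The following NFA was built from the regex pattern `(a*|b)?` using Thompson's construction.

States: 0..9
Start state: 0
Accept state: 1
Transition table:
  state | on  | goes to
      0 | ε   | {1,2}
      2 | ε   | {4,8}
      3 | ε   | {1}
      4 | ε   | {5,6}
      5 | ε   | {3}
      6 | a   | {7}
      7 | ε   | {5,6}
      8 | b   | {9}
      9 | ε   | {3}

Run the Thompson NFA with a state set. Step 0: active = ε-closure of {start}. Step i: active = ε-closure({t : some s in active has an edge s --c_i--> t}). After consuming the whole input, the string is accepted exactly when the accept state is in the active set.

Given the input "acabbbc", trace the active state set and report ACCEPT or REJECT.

Answer: REJECT

Derivation:
start: ε-closure({0}) = {0,1,2,3,4,5,6,8}
'a' @ 1: {1,3,5,6,7}  (accept∈set)
'c' @ 2: {}  — no active states
rest 'abbbc' ignored (set empty)
end set {} — state 1 not in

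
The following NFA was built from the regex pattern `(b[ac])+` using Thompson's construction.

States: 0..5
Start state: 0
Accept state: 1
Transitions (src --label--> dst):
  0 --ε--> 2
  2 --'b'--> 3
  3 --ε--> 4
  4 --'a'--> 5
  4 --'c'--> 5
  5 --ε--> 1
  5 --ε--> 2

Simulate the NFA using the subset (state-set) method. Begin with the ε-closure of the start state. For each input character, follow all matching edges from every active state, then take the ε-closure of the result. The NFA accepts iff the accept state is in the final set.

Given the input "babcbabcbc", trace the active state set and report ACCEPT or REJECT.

start: ε-closure({0}) = {0,2}
'b' @ 1: {3,4}
'a' @ 2: {1,2,5}  ✓accept
'b' @ 3: {3,4}
'c' @ 4: {1,2,5}  ✓accept
'b' @ 5: {3,4}
'a' @ 6: {1,2,5}  ✓accept
'b' @ 7: {3,4}
'c' @ 8: {1,2,5}  ✓accept
'b' @ 9: {3,4}
'c' @ 10: {1,2,5}  ✓accept
after full input: {1,2,5}  (accept=1 in)

Answer: ACCEPT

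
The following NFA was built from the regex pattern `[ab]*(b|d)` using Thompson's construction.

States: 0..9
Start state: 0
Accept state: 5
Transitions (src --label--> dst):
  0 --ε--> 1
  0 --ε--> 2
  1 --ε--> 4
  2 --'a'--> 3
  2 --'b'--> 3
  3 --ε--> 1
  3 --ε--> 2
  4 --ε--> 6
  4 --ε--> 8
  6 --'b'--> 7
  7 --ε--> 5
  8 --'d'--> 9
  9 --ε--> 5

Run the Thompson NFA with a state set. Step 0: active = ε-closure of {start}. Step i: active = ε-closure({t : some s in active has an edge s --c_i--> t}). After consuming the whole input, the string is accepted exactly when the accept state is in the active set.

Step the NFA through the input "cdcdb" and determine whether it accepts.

Answer: REJECT

Derivation:
initial (ε-close {0}): {0,1,2,4,6,8}
'c' @ 1: {}  — state set empty
rest 'dcdb' ignored (set empty)
end set {} — state 5 not in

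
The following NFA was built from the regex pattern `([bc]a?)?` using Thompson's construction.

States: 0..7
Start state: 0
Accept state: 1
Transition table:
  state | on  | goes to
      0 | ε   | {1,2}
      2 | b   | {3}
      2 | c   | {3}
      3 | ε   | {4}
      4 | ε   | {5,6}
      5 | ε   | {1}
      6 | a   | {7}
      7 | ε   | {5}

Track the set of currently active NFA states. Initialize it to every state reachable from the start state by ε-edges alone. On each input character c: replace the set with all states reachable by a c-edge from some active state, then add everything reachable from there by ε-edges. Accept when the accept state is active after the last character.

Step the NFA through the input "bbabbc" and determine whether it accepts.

Answer: REJECT

Trace:
start: ε-closure({0}) = {0,1,2}
'b' @ 1: {1,3,4,5,6}  ✓accept
'b' @ 2: {}  — state set empty
rest 'abbc' ignored (set empty)
end set {} — state 1 not in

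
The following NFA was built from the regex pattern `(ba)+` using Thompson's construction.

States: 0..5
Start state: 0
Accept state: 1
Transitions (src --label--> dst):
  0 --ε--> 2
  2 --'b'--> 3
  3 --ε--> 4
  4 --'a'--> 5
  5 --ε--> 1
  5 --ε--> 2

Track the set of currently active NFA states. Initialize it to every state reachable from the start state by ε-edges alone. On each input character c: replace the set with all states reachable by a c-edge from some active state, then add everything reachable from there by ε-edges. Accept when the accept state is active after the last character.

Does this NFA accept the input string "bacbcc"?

initial (ε-close {0}): {0,2}
'b' @ 1: {3,4}
'a' @ 2: {1,2,5}  [accepting]
'c' @ 3: {}  — no active states
rest 'bcc' ignored (set empty)
final: {}; accept 1 not in set

Answer: REJECT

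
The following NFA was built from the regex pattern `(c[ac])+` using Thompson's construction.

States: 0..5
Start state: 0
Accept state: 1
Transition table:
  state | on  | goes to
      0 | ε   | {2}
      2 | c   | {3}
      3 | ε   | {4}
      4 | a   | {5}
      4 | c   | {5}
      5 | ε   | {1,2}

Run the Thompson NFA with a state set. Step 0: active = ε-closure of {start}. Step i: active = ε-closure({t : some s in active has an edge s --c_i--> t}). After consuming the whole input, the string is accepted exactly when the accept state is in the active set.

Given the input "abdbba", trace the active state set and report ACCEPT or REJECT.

start: ε-closure({0}) = {0,2}
'a' @ 1: {}  — no active states
rest 'bdbba' ignored (set empty)
after full input: {}  (accept=1 not in)

Answer: REJECT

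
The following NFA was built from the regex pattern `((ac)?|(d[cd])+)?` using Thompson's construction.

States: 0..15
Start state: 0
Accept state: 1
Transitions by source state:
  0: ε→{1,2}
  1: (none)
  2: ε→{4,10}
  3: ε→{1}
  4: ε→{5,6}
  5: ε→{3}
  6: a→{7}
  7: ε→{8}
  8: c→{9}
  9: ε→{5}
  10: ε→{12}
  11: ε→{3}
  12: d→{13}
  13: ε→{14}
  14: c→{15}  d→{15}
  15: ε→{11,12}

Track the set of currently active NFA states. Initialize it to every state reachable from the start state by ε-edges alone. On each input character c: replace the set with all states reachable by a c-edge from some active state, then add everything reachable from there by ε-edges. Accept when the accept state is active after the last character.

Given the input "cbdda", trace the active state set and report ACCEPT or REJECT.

Answer: REJECT

Derivation:
initial (ε-close {0}): {0,1,2,3,4,5,6,10,12}
'c' @ 1: {}  — no active states
rest 'bdda' ignored (set empty)
after full input: {}  (accept=1 not in)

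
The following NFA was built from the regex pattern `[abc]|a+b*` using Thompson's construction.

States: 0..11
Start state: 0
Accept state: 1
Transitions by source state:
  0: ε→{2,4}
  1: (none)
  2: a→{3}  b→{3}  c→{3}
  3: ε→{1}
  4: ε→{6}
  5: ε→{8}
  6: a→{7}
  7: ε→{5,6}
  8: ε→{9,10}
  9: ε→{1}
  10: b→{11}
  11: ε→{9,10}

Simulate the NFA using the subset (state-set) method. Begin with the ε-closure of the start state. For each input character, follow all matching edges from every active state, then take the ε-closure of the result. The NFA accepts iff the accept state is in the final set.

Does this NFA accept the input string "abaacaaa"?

initial (ε-close {0}): {0,2,4,6}
'a' @ 1: {1,3,5,6,7,8,9,10}  ✓accept
'b' @ 2: {1,9,10,11}  ✓accept
'a' @ 3: {}  — no active states
rest 'acaaa' ignored (set empty)
final: {}; accept 1 not in set

Answer: REJECT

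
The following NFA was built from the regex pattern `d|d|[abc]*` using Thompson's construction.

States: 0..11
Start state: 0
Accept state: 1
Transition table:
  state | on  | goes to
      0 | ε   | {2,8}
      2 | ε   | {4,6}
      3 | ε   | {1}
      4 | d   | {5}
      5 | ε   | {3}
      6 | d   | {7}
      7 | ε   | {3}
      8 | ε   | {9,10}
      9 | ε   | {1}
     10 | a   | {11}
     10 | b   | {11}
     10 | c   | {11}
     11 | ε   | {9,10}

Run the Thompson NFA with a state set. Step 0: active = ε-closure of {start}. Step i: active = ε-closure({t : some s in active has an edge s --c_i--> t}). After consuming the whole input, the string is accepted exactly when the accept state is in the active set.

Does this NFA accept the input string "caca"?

Answer: ACCEPT

Trace:
initial (ε-close {0}): {0,1,2,4,6,8,9,10}
'c' @ 1: {1,9,10,11}  [accepting]
'a' @ 2: {1,9,10,11}  [accepting]
'c' @ 3: {1,9,10,11}  [accepting]
'a' @ 4: {1,9,10,11}  [accepting]
final: {1,9,10,11}; accept 1 in set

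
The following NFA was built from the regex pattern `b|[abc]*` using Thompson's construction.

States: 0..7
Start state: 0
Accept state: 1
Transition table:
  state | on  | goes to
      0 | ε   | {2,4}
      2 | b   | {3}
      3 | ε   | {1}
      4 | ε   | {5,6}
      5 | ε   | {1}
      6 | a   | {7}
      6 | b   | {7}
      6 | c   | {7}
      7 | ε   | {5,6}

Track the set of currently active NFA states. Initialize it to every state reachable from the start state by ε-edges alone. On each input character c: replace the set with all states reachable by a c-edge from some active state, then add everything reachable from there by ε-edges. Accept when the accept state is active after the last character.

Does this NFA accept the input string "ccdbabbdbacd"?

Answer: REJECT

Steps:
initial (ε-close {0}): {0,1,2,4,5,6}
'c' @ 1: {1,5,6,7}  (accept∈set)
'c' @ 2: {1,5,6,7}  (accept∈set)
'd' @ 3: {}  — dead — no transitions
rest 'babbdbacd' ignored (set empty)
final: {}; accept 1 not in set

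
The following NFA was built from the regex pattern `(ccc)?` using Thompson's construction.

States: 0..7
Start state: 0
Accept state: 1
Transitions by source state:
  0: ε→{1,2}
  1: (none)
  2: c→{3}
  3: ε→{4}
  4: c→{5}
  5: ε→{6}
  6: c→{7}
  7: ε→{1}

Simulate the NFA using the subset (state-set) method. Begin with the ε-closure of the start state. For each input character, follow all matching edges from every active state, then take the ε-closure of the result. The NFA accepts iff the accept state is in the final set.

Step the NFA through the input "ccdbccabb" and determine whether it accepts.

Answer: REJECT

Trace:
S₀ = ε-closure({0}) = {0,1,2}
'c' @ 1: {3,4}
'c' @ 2: {5,6}
'd' @ 3: {}  — state set empty
rest 'bccabb' ignored (set empty)
final: {}; accept 1 not in set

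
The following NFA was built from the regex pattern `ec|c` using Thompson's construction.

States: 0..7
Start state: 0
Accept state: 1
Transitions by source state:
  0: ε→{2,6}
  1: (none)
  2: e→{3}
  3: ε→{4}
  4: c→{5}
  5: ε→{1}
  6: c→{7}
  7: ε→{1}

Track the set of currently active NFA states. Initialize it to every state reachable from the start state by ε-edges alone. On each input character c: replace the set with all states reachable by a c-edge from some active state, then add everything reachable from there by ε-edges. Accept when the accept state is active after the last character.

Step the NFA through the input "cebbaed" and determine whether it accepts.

Answer: REJECT

Derivation:
initial (ε-close {0}): {0,2,6}
'c' @ 1: {1,7}  [accepting]
'e' @ 2: {}  — no active states
rest 'bbaed' ignored (set empty)
final: {}; accept 1 not in set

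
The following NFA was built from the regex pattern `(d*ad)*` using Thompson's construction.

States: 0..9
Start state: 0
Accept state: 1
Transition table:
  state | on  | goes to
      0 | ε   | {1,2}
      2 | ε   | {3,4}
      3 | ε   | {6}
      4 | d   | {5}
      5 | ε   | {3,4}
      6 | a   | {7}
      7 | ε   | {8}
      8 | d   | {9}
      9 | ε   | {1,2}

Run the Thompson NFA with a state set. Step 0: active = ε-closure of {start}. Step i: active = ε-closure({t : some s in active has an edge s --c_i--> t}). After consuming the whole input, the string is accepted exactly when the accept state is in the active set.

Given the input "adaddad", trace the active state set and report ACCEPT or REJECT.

start: ε-closure({0}) = {0,1,2,3,4,6}
'a' @ 1: {7,8}
'd' @ 2: {1,2,3,4,6,9}  ✓accept
'a' @ 3: {7,8}
'd' @ 4: {1,2,3,4,6,9}  ✓accept
'd' @ 5: {3,4,5,6}
'a' @ 6: {7,8}
'd' @ 7: {1,2,3,4,6,9}  ✓accept
end set {1,2,3,4,6,9} — state 1 in

Answer: ACCEPT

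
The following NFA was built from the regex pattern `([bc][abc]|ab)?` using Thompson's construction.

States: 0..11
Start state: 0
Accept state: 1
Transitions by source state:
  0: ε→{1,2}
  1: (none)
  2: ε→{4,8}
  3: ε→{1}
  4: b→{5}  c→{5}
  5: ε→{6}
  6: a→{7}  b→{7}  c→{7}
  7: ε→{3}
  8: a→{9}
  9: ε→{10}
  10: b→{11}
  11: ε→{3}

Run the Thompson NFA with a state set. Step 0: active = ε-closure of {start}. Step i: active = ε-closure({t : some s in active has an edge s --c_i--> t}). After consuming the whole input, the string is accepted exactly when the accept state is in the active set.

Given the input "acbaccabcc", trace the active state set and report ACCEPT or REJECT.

Answer: REJECT

Derivation:
start: ε-closure({0}) = {0,1,2,4,8}
'a' @ 1: {9,10}
'c' @ 2: {}  — dead — no transitions
rest 'baccabcc' ignored (set empty)
after full input: {}  (accept=1 not in)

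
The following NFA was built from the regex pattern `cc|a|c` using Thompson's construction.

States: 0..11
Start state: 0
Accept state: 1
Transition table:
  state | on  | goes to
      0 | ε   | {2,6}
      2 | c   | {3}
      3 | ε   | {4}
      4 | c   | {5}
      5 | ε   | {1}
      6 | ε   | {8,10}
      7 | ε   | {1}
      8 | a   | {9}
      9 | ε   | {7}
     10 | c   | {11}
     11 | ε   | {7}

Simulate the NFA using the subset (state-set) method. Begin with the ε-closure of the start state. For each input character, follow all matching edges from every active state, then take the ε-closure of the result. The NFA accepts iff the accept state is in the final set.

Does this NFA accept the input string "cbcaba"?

S₀ = ε-closure({0}) = {0,2,6,8,10}
'c' @ 1: {1,3,4,7,11}  (accept∈set)
'b' @ 2: {}  — no active states
rest 'caba' ignored (set empty)
end set {} — state 1 not in

Answer: REJECT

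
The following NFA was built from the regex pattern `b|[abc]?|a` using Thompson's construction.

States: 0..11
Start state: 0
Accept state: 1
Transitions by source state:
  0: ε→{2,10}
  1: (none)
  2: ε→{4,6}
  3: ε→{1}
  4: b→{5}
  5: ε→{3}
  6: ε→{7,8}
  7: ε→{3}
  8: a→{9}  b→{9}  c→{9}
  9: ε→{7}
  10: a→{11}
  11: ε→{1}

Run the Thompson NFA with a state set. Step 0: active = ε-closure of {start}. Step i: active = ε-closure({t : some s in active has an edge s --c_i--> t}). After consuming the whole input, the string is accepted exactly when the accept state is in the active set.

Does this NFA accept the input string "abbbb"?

S₀ = ε-closure({0}) = {0,1,2,3,4,6,7,8,10}
'a' @ 1: {1,3,7,9,11}  [accepting]
'b' @ 2: {}  — no active states
rest 'bbb' ignored (set empty)
after full input: {}  (accept=1 not in)

Answer: REJECT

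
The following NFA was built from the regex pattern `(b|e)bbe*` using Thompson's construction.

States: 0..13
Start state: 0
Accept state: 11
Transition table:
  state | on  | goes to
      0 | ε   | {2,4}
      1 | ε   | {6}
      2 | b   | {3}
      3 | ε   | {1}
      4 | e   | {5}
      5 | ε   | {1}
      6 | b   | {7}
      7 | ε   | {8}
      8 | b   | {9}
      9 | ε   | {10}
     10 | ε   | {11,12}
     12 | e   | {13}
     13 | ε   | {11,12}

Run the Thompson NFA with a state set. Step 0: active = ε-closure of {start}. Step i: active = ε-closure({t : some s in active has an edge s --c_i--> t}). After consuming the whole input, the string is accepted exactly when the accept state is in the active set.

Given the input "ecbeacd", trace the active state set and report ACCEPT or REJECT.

S₀ = ε-closure({0}) = {0,2,4}
'e' @ 1: {1,5,6}
'c' @ 2: {}  — no active states
rest 'beacd' ignored (set empty)
final: {}; accept 11 not in set

Answer: REJECT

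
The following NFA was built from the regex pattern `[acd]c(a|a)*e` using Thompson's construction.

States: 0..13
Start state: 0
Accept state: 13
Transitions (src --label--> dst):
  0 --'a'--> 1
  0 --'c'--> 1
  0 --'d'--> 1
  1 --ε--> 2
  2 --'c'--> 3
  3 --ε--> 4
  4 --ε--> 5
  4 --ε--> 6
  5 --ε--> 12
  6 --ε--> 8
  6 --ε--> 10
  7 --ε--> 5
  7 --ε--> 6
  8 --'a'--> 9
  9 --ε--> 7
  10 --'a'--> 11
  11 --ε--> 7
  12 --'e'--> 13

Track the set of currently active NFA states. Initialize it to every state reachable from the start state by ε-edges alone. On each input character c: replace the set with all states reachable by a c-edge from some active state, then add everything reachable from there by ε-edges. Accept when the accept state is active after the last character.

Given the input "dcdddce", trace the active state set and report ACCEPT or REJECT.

Answer: REJECT

Derivation:
start: ε-closure({0}) = {0}
'd' @ 1: {1,2}
'c' @ 2: {3,4,5,6,8,10,12}
'd' @ 3: {}  — state set empty
rest 'ddce' ignored (set empty)
after full input: {}  (accept=13 not in)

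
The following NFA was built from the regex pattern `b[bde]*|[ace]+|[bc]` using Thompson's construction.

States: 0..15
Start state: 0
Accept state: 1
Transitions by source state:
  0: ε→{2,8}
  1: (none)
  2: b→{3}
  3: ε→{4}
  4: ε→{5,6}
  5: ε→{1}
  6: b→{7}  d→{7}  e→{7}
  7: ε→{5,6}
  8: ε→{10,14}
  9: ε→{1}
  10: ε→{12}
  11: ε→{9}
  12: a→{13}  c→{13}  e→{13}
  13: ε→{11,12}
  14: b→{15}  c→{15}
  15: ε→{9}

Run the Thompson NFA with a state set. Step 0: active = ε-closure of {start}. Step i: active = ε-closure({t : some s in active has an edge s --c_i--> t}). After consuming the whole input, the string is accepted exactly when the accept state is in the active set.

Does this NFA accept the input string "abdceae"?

Answer: REJECT

Trace:
S₀ = ε-closure({0}) = {0,2,8,10,12,14}
'a' @ 1: {1,9,11,12,13}  [accepting]
'b' @ 2: {}  — dead — no transitions
rest 'dceae' ignored (set empty)
final: {}; accept 1 not in set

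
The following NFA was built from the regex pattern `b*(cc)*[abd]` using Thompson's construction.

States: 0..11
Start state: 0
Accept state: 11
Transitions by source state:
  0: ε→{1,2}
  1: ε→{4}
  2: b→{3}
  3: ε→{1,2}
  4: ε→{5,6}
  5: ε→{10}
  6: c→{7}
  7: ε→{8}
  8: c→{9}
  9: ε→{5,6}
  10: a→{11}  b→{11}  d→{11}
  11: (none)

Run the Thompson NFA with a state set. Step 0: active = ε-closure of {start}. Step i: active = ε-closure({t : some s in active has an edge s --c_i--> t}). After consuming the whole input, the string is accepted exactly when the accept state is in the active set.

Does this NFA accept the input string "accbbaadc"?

initial (ε-close {0}): {0,1,2,4,5,6,10}
'a' @ 1: {11}  [accepting]
'c' @ 2: {}  — no active states
rest 'cbbaadc' ignored (set empty)
final: {}; accept 11 not in set

Answer: REJECT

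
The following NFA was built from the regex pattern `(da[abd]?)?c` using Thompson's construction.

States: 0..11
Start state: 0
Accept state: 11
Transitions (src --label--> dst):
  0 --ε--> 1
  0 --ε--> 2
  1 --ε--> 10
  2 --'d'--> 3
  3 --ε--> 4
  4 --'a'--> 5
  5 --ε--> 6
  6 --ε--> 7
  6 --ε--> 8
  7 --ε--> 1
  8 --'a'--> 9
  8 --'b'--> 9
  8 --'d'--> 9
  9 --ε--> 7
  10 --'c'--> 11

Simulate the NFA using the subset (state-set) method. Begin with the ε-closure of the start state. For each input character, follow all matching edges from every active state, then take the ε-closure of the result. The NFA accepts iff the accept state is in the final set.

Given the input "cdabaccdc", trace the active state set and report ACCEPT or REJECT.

Answer: REJECT

Trace:
initial (ε-close {0}): {0,1,2,10}
'c' @ 1: {11}  (accept∈set)
'd' @ 2: {}  — no active states
rest 'abaccdc' ignored (set empty)
end set {} — state 11 not in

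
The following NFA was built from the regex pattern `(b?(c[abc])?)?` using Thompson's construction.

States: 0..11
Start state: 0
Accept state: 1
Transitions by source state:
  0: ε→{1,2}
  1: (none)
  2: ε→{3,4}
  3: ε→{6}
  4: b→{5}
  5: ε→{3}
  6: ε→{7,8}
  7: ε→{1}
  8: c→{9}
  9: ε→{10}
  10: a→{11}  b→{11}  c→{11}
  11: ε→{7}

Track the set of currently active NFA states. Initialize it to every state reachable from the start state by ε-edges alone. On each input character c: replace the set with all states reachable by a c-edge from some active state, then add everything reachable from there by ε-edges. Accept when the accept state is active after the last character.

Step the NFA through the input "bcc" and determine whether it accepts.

initial (ε-close {0}): {0,1,2,3,4,6,7,8}
'b' @ 1: {1,3,5,6,7,8}  [accepting]
'c' @ 2: {9,10}
'c' @ 3: {1,7,11}  [accepting]
final: {1,7,11}; accept 1 in set

Answer: ACCEPT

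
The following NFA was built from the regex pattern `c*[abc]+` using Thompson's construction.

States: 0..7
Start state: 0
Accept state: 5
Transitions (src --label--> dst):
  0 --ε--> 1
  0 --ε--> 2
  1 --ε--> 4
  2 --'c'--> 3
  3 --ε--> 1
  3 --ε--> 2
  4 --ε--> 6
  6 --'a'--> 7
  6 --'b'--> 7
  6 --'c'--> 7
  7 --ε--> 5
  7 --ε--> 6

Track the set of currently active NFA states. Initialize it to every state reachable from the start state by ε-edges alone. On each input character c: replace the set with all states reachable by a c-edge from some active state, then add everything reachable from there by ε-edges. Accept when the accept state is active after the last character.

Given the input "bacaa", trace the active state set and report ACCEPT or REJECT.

start: ε-closure({0}) = {0,1,2,4,6}
'b' @ 1: {5,6,7}  ✓accept
'a' @ 2: {5,6,7}  ✓accept
'c' @ 3: {5,6,7}  ✓accept
'a' @ 4: {5,6,7}  ✓accept
'a' @ 5: {5,6,7}  ✓accept
final: {5,6,7}; accept 5 in set

Answer: ACCEPT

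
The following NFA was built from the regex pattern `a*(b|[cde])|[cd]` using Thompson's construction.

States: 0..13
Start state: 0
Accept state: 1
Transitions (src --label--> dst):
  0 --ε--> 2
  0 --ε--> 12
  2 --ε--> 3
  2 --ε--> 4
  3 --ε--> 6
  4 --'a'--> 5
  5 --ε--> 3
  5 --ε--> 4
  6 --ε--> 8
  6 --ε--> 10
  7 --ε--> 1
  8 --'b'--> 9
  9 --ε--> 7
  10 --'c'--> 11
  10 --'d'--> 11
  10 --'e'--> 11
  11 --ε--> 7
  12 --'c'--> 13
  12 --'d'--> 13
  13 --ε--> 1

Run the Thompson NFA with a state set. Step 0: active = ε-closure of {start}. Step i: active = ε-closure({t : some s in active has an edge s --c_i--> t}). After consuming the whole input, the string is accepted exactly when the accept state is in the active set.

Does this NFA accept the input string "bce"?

Answer: REJECT

Trace:
S₀ = ε-closure({0}) = {0,2,3,4,6,8,10,12}
'b' @ 1: {1,7,9}  (accept∈set)
'c' @ 2: {}  — dead — no transitions
rest 'e' ignored (set empty)
end set {} — state 1 not in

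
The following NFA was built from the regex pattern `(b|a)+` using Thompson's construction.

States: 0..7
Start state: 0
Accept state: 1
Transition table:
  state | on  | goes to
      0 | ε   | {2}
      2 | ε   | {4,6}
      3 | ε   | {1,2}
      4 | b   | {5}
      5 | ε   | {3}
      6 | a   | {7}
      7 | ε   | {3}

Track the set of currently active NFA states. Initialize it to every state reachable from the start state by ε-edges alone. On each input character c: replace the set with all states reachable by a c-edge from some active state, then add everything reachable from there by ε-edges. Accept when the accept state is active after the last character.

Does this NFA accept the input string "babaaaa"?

initial (ε-close {0}): {0,2,4,6}
'b' @ 1: {1,2,3,4,5,6}  [accepting]
'a' @ 2: {1,2,3,4,6,7}  [accepting]
'b' @ 3: {1,2,3,4,5,6}  [accepting]
'a' @ 4: {1,2,3,4,6,7}  [accepting]
'a' @ 5: {1,2,3,4,6,7}  [accepting]
'a' @ 6: {1,2,3,4,6,7}  [accepting]
'a' @ 7: {1,2,3,4,6,7}  [accepting]
after full input: {1,2,3,4,6,7}  (accept=1 in)

Answer: ACCEPT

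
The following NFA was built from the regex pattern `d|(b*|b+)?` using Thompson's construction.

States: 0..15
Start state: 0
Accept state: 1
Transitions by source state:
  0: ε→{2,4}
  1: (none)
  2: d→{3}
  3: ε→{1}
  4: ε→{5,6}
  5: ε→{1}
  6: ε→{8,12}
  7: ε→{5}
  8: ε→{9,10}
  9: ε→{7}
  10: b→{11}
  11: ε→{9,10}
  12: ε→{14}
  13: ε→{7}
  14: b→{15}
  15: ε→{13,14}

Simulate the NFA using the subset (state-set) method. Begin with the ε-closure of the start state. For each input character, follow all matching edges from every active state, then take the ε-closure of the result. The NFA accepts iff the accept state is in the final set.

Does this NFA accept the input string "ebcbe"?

Answer: REJECT

Steps:
S₀ = ε-closure({0}) = {0,1,2,4,5,6,7,8,9,10,12,14}
'e' @ 1: {}  — state set empty
rest 'bcbe' ignored (set empty)
after full input: {}  (accept=1 not in)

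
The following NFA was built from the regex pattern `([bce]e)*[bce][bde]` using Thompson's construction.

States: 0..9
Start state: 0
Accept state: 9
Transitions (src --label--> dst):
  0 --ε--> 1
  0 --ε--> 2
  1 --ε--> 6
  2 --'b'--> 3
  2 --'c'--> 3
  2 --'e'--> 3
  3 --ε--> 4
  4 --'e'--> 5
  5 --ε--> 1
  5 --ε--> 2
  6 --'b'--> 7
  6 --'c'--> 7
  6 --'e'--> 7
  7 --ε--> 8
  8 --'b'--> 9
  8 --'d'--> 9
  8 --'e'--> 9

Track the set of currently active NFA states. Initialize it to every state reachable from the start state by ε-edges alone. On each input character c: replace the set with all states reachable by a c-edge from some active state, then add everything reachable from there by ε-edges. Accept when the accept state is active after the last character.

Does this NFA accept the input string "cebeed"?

Answer: ACCEPT

Trace:
S₀ = ε-closure({0}) = {0,1,2,6}
'c' @ 1: {3,4,7,8}
'e' @ 2: {1,2,5,6,9}  (accept∈set)
'b' @ 3: {3,4,7,8}
'e' @ 4: {1,2,5,6,9}  (accept∈set)
'e' @ 5: {3,4,7,8}
'd' @ 6: {9}  (accept∈set)
end set {9} — state 9 in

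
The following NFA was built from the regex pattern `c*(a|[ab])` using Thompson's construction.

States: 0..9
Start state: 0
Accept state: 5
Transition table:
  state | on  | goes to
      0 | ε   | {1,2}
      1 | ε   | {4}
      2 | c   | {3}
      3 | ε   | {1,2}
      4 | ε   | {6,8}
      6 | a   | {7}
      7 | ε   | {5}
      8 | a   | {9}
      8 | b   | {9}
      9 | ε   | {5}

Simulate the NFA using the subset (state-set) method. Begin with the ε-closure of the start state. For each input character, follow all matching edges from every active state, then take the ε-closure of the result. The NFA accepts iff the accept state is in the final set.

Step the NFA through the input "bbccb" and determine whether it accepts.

S₀ = ε-closure({0}) = {0,1,2,4,6,8}
'b' @ 1: {5,9}  ✓accept
'b' @ 2: {}  — state set empty
rest 'ccb' ignored (set empty)
after full input: {}  (accept=5 not in)

Answer: REJECT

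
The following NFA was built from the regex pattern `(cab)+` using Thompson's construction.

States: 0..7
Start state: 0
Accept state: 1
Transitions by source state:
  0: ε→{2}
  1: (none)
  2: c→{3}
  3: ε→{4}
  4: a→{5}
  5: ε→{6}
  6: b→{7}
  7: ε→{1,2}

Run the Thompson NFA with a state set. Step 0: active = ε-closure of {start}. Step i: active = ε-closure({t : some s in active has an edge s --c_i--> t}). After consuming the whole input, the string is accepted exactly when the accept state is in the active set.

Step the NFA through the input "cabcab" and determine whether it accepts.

start: ε-closure({0}) = {0,2}
'c' @ 1: {3,4}
'a' @ 2: {5,6}
'b' @ 3: {1,2,7}  ✓accept
'c' @ 4: {3,4}
'a' @ 5: {5,6}
'b' @ 6: {1,2,7}  ✓accept
end set {1,2,7} — state 1 in

Answer: ACCEPT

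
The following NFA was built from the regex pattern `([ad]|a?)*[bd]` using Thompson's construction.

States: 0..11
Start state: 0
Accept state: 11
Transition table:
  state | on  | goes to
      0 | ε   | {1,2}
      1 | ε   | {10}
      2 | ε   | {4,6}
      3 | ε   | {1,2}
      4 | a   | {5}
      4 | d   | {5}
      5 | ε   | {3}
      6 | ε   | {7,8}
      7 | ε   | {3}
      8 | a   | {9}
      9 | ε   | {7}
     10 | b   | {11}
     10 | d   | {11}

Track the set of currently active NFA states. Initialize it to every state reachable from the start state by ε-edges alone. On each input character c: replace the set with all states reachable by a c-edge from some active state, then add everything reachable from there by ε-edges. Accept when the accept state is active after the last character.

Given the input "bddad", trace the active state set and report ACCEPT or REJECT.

Answer: REJECT

Derivation:
start: ε-closure({0}) = {0,1,2,3,4,6,7,8,10}
'b' @ 1: {11}  ✓accept
'd' @ 2: {}  — dead — no transitions
rest 'dad' ignored (set empty)
final: {}; accept 11 not in set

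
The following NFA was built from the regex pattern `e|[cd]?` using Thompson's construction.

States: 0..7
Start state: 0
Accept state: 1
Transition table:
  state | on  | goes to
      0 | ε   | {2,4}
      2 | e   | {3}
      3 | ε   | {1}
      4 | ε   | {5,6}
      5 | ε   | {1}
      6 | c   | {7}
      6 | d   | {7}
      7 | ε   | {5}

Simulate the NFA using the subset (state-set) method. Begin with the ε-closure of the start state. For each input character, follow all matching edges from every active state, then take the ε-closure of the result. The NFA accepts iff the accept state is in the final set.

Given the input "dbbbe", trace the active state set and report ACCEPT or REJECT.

Answer: REJECT

Steps:
start: ε-closure({0}) = {0,1,2,4,5,6}
'd' @ 1: {1,5,7}  (accept∈set)
'b' @ 2: {}  — state set empty
rest 'bbe' ignored (set empty)
end set {} — state 1 not in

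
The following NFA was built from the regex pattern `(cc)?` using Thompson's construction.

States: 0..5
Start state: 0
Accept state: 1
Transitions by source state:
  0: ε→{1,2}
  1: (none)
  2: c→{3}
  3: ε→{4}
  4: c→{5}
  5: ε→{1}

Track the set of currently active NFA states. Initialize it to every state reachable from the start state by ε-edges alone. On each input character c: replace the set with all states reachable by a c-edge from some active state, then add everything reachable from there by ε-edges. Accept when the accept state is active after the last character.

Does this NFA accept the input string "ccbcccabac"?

S₀ = ε-closure({0}) = {0,1,2}
'c' @ 1: {3,4}
'c' @ 2: {1,5}  ✓accept
'b' @ 3: {}  — no active states
rest 'cccabac' ignored (set empty)
final: {}; accept 1 not in set

Answer: REJECT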